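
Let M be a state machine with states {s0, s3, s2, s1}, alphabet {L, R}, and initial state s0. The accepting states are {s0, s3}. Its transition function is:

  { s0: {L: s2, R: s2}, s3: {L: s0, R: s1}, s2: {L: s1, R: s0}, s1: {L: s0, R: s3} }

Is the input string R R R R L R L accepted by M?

No

Trace: s0 -R-> s2 -R-> s0 -R-> s2 -R-> s0 -L-> s2 -R-> s0 -L-> s2
End state s2 is not accepting.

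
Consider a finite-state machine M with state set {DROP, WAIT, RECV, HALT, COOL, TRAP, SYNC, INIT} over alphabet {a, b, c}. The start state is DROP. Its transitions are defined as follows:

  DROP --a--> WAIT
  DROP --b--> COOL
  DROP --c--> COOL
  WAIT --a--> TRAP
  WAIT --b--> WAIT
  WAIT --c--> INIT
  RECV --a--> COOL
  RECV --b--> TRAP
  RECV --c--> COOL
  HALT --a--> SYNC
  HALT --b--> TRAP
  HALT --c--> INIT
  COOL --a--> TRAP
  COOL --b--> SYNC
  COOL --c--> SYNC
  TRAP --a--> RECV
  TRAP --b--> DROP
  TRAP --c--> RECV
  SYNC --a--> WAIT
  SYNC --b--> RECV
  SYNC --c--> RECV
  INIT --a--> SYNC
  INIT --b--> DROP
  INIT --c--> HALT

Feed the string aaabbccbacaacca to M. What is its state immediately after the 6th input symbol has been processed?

start at DROP
read 'a': DROP → WAIT
read 'a': WAIT → TRAP
read 'a': TRAP → RECV
read 'b': RECV → TRAP
read 'b': TRAP → DROP
read 'c': DROP → COOL
After 6 symbols: COOL.

COOL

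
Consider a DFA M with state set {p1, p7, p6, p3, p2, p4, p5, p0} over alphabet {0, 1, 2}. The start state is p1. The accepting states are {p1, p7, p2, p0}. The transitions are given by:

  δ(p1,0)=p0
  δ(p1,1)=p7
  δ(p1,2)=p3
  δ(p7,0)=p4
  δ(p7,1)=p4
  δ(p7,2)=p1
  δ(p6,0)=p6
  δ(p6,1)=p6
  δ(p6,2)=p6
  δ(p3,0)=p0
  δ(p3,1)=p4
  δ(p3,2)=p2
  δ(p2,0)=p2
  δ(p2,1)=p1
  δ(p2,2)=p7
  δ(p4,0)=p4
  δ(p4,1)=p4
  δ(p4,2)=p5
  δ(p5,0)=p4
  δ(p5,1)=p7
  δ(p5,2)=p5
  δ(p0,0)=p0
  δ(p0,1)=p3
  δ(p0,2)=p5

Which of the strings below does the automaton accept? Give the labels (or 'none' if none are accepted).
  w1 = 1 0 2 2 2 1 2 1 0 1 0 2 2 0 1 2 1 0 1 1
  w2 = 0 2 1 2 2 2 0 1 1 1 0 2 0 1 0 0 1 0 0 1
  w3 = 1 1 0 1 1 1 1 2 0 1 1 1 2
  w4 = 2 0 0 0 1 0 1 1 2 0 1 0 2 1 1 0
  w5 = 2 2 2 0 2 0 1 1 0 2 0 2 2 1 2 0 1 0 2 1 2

w5

w1: p1 → p7 → p4 → p5 → p5 → p5 → p7 → p1 → p7 → p4 → p4 → p4 → p5 → p5 → p4 → p4 → p5 → p7 → p4 → p4 → p4  → end p4, rejected
w2: p1 → p0 → p5 → p7 → p1 → p3 → p2 → p2 → p1 → p7 → p4 → p4 → p5 → p4 → p4 → p4 → p4 → p4 → p4 → p4 → p4  → end p4, rejected
w3: p1 → p7 → p4 → p4 → p4 → p4 → p4 → p4 → p5 → p4 → p4 → p4 → p4 → p5  → end p5, rejected
w4: p1 → p3 → p0 → p0 → p0 → p3 → p0 → p3 → p4 → p5 → p4 → p4 → p4 → p5 → p7 → p4 → p4  → end p4, rejected
w5: p1 → p3 → p2 → p7 → p4 → p5 → p4 → p4 → p4 → p4 → p5 → p4 → p5 → p5 → p7 → p1 → p0 → p3 → p0 → p5 → p7 → p1  → end p1, accepted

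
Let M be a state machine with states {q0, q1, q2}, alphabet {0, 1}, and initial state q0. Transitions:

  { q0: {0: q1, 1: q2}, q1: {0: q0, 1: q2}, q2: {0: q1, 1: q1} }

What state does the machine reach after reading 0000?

q0 → q1 → q0 → q1 → q0

q0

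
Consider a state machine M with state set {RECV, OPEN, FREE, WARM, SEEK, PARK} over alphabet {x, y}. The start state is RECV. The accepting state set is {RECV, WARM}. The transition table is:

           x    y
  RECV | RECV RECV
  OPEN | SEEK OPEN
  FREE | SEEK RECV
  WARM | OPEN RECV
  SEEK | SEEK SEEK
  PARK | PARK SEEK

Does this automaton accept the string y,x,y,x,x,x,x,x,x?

Yes

start at RECV
read 'y': RECV → RECV
read 'x': RECV → RECV
read 'y': RECV → RECV
read 'x': RECV → RECV
read 'x': RECV → RECV
read 'x': RECV → RECV
read 'x': RECV → RECV
read 'x': RECV → RECV
read 'x': RECV → RECV
End state RECV is accepting.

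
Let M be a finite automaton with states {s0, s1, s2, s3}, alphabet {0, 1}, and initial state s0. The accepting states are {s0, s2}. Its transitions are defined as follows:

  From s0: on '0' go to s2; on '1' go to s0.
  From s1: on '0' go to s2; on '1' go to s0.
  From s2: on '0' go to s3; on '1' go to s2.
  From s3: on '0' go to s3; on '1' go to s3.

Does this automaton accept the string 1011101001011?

start at s0
read '1': s0 → s0
read '0': s0 → s2
read '1': s2 → s2
read '1': s2 → s2
read '1': s2 → s2
read '0': s2 → s3
read '1': s3 → s3
read '0': s3 → s3
read '0': s3 → s3
read '1': s3 → s3
read '0': s3 → s3
read '1': s3 → s3
read '1': s3 → s3
End state s3 is not accepting.

No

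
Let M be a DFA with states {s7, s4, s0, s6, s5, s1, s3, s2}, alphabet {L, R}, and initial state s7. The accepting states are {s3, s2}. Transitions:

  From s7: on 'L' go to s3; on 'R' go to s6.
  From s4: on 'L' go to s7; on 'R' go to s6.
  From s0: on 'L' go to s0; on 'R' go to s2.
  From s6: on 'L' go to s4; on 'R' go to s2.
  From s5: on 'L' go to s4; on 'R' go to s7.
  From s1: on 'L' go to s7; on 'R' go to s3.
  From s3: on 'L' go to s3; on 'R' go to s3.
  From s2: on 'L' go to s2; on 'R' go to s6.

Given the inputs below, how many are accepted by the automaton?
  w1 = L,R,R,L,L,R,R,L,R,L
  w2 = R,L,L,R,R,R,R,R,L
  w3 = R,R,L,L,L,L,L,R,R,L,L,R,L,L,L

2

w1: Trace: s7 -L-> s3 -R-> s3 -R-> s3 -L-> s3 -L-> s3 -R-> s3 -R-> s3 -L-> s3 -R-> s3 -L-> s3  → end s3, accepted
w2: Trace: s7 -R-> s6 -L-> s4 -L-> s7 -R-> s6 -R-> s2 -R-> s6 -R-> s2 -R-> s6 -L-> s4  → end s4, rejected
w3: Trace: s7 -R-> s6 -R-> s2 -L-> s2 -L-> s2 -L-> s2 -L-> s2 -L-> s2 -R-> s6 -R-> s2 -L-> s2 -L-> s2 -R-> s6 -L-> s4 -L-> s7 -L-> s3  → end s3, accepted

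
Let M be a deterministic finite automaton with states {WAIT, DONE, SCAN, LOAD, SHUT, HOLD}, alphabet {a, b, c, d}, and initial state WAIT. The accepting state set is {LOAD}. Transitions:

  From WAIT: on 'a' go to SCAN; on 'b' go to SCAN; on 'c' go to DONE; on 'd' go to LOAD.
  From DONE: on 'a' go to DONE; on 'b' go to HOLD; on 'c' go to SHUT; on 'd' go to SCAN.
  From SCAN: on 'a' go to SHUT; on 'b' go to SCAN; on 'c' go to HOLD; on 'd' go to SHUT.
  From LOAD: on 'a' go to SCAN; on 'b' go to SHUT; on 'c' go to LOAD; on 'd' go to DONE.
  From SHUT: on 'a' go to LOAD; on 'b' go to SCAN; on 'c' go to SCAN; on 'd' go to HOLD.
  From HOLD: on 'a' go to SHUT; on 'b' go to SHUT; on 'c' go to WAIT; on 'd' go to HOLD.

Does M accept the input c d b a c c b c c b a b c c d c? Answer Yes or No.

No

WAIT → DONE → SCAN → SCAN → SHUT → SCAN → HOLD → SHUT → SCAN → HOLD → SHUT → LOAD → SHUT → SCAN → HOLD → HOLD → WAIT
End state WAIT is not accepting.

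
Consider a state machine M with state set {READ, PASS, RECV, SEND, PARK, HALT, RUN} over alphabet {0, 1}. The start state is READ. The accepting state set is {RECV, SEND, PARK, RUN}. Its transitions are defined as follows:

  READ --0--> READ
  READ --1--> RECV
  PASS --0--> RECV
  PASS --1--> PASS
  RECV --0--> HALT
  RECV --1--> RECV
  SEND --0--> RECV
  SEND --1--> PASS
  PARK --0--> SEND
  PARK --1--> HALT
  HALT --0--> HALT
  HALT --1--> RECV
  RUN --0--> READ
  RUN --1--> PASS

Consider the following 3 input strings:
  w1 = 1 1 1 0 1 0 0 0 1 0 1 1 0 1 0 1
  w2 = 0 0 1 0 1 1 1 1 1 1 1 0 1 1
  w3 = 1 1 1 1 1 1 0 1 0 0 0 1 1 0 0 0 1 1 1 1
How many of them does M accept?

3

w1:
  start at READ
  read '1': READ → RECV
  read '1': RECV → RECV
  read '1': RECV → RECV
  read '0': RECV → HALT
  read '1': HALT → RECV
  read '0': RECV → HALT
  read '0': HALT → HALT
  read '0': HALT → HALT
  read '1': HALT → RECV
  read '0': RECV → HALT
  read '1': HALT → RECV
  read '1': RECV → RECV
  read '0': RECV → HALT
  read '1': HALT → RECV
  read '0': RECV → HALT
  read '1': HALT → RECV
  end RECV, accepted
w2:
  start at READ
  read '0': READ → READ
  read '0': READ → READ
  read '1': READ → RECV
  read '0': RECV → HALT
  read '1': HALT → RECV
  read '1': RECV → RECV
  read '1': RECV → RECV
  read '1': RECV → RECV
  read '1': RECV → RECV
  read '1': RECV → RECV
  read '1': RECV → RECV
  read '0': RECV → HALT
  read '1': HALT → RECV
  read '1': RECV → RECV
  end RECV, accepted
w3:
  start at READ
  read '1': READ → RECV
  read '1': RECV → RECV
  read '1': RECV → RECV
  read '1': RECV → RECV
  read '1': RECV → RECV
  read '1': RECV → RECV
  read '0': RECV → HALT
  read '1': HALT → RECV
  read '0': RECV → HALT
  read '0': HALT → HALT
  read '0': HALT → HALT
  read '1': HALT → RECV
  read '1': RECV → RECV
  read '0': RECV → HALT
  read '0': HALT → HALT
  read '0': HALT → HALT
  read '1': HALT → RECV
  read '1': RECV → RECV
  read '1': RECV → RECV
  read '1': RECV → RECV
  end RECV, accepted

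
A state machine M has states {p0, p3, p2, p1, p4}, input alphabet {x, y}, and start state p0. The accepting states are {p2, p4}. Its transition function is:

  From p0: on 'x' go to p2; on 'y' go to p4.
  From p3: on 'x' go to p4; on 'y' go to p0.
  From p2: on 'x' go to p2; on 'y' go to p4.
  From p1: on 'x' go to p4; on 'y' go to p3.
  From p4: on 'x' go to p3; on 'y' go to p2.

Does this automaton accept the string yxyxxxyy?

start at p0
read 'y': p0 → p4
read 'x': p4 → p3
read 'y': p3 → p0
read 'x': p0 → p2
read 'x': p2 → p2
read 'x': p2 → p2
read 'y': p2 → p4
read 'y': p4 → p2
End state p2 is accepting.

Yes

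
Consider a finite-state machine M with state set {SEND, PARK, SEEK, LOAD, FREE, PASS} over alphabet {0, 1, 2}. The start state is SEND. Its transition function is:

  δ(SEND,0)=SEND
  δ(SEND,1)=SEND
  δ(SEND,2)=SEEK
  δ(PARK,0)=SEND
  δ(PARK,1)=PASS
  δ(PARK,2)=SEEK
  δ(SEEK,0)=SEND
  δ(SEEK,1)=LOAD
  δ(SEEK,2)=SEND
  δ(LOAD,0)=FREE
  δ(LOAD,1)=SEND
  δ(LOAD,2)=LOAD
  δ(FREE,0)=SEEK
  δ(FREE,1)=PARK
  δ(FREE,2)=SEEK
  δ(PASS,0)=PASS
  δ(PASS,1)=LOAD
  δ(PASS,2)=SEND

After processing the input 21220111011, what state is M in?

start at SEND
read '2': SEND → SEEK
read '1': SEEK → LOAD
read '2': LOAD → LOAD
read '2': LOAD → LOAD
read '0': LOAD → FREE
read '1': FREE → PARK
read '1': PARK → PASS
read '1': PASS → LOAD
read '0': LOAD → FREE
read '1': FREE → PARK
read '1': PARK → PASS

PASS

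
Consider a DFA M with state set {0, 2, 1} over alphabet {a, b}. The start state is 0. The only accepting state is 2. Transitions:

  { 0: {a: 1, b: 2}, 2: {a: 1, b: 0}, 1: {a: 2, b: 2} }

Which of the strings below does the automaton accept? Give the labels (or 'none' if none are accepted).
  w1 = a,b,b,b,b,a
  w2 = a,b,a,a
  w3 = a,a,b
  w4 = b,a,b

w2, w4

w1: Trace: 0 -a-> 1 -b-> 2 -b-> 0 -b-> 2 -b-> 0 -a-> 1  → end 1, rejected
w2: Trace: 0 -a-> 1 -b-> 2 -a-> 1 -a-> 2  → end 2, accepted
w3: Trace: 0 -a-> 1 -a-> 2 -b-> 0  → end 0, rejected
w4: Trace: 0 -b-> 2 -a-> 1 -b-> 2  → end 2, accepted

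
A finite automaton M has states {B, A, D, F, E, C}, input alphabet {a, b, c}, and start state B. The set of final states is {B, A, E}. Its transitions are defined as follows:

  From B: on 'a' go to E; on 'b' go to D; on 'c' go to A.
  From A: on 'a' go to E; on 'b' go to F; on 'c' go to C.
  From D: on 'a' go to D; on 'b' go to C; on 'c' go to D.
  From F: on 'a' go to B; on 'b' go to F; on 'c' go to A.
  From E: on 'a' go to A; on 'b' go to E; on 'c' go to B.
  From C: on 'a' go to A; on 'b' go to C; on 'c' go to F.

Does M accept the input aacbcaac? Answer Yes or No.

start at B
read 'a': B → E
read 'a': E → A
read 'c': A → C
read 'b': C → C
read 'c': C → F
read 'a': F → B
read 'a': B → E
read 'c': E → B
End state B is accepting.

Yes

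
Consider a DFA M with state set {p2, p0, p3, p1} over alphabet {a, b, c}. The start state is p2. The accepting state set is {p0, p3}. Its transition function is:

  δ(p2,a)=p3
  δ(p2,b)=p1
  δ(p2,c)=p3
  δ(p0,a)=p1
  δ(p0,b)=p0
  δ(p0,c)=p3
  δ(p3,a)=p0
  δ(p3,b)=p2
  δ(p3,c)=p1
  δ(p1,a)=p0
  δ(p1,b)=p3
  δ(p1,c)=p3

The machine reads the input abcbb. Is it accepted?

No

p2 → p3 → p2 → p3 → p2 → p1
End state p1 is not accepting.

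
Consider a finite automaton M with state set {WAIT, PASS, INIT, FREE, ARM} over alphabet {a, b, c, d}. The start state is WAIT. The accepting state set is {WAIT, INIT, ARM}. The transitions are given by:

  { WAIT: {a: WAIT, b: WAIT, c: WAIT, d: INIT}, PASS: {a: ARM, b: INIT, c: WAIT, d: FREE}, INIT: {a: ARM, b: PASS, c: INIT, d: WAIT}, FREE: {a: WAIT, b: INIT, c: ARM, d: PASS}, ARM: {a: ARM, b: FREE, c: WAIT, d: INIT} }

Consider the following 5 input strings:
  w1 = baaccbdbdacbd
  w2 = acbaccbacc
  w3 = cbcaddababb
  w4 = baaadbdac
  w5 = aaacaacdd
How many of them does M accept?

5

w1: WAIT → WAIT → WAIT → WAIT → WAIT → WAIT → WAIT → INIT → PASS → FREE → WAIT → WAIT → WAIT → INIT  → end INIT, accepted
w2: WAIT → WAIT → WAIT → WAIT → WAIT → WAIT → WAIT → WAIT → WAIT → WAIT → WAIT  → end WAIT, accepted
w3: WAIT → WAIT → WAIT → WAIT → WAIT → INIT → WAIT → WAIT → WAIT → WAIT → WAIT → WAIT  → end WAIT, accepted
w4: WAIT → WAIT → WAIT → WAIT → WAIT → INIT → PASS → FREE → WAIT → WAIT  → end WAIT, accepted
w5: WAIT → WAIT → WAIT → WAIT → WAIT → WAIT → WAIT → WAIT → INIT → WAIT  → end WAIT, accepted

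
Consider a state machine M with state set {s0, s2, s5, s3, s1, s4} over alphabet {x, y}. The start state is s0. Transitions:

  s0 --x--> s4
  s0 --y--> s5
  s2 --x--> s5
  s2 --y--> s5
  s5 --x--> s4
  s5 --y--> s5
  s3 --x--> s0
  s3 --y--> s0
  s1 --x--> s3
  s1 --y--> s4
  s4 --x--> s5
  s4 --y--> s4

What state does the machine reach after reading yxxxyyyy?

s4

s0 → s5 → s4 → s5 → s4 → s4 → s4 → s4 → s4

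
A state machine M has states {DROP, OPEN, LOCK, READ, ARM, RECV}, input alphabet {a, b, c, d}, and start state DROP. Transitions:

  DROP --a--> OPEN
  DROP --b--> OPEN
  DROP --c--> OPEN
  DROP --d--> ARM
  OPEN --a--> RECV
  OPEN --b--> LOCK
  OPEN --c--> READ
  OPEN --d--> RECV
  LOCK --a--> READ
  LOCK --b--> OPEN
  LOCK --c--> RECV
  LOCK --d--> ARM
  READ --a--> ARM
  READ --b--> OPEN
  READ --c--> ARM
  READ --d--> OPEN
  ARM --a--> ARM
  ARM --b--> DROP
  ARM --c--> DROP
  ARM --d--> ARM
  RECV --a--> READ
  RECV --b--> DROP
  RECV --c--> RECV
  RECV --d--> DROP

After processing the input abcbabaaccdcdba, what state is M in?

Trace: DROP -a-> OPEN -b-> LOCK -c-> RECV -b-> DROP -a-> OPEN -b-> LOCK -a-> READ -a-> ARM -c-> DROP -c-> OPEN -d-> RECV -c-> RECV -d-> DROP -b-> OPEN -a-> RECV

RECV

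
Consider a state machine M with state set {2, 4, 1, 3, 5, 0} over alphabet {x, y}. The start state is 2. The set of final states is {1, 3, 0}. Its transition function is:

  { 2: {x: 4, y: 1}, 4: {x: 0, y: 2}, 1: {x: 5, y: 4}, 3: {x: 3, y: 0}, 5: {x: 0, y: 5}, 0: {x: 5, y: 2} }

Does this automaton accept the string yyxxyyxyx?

No

start at 2
read 'y': 2 → 1
read 'y': 1 → 4
read 'x': 4 → 0
read 'x': 0 → 5
read 'y': 5 → 5
read 'y': 5 → 5
read 'x': 5 → 0
read 'y': 0 → 2
read 'x': 2 → 4
End state 4 is not accepting.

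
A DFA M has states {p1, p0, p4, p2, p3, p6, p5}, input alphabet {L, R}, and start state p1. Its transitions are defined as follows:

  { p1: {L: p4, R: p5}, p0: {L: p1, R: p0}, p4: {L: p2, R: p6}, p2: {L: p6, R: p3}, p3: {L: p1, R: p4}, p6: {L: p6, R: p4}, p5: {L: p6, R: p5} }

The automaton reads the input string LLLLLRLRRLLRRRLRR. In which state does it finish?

start at p1
read 'L': p1 → p4
read 'L': p4 → p2
read 'L': p2 → p6
read 'L': p6 → p6
read 'L': p6 → p6
read 'R': p6 → p4
read 'L': p4 → p2
read 'R': p2 → p3
read 'R': p3 → p4
read 'L': p4 → p2
read 'L': p2 → p6
read 'R': p6 → p4
read 'R': p4 → p6
read 'R': p6 → p4
read 'L': p4 → p2
read 'R': p2 → p3
read 'R': p3 → p4

p4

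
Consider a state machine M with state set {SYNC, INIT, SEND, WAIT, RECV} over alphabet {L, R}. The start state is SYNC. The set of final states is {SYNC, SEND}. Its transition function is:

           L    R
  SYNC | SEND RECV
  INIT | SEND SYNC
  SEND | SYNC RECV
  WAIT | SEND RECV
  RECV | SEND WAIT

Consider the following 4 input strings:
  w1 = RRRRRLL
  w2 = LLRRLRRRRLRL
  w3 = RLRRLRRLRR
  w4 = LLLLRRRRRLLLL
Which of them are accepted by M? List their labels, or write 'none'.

w1: Trace: SYNC -R-> RECV -R-> WAIT -R-> RECV -R-> WAIT -R-> RECV -L-> SEND -L-> SYNC  → end SYNC, accepted
w2: Trace: SYNC -L-> SEND -L-> SYNC -R-> RECV -R-> WAIT -L-> SEND -R-> RECV -R-> WAIT -R-> RECV -R-> WAIT -L-> SEND -R-> RECV -L-> SEND  → end SEND, accepted
w3: Trace: SYNC -R-> RECV -L-> SEND -R-> RECV -R-> WAIT -L-> SEND -R-> RECV -R-> WAIT -L-> SEND -R-> RECV -R-> WAIT  → end WAIT, rejected
w4: Trace: SYNC -L-> SEND -L-> SYNC -L-> SEND -L-> SYNC -R-> RECV -R-> WAIT -R-> RECV -R-> WAIT -R-> RECV -L-> SEND -L-> SYNC -L-> SEND -L-> SYNC  → end SYNC, accepted

w1, w2, w4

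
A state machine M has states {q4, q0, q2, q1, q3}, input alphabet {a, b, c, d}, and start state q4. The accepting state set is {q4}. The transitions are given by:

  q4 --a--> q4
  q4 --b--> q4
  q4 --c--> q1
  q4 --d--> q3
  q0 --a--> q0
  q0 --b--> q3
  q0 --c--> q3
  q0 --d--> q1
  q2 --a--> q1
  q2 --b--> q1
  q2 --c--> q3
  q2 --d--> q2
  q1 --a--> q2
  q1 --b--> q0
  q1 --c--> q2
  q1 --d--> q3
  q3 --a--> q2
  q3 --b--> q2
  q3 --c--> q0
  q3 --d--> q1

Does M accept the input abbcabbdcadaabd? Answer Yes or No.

No

q4 → q4 → q4 → q4 → q1 → q2 → q1 → q0 → q1 → q2 → q1 → q3 → q2 → q1 → q0 → q1
End state q1 is not accepting.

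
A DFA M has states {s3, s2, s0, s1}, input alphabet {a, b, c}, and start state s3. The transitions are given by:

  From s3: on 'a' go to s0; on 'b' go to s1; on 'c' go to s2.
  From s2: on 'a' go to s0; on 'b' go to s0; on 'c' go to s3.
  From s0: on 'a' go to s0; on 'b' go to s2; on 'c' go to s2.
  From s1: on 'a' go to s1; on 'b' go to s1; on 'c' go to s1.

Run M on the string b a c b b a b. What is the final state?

Trace: s3 -b-> s1 -a-> s1 -c-> s1 -b-> s1 -b-> s1 -a-> s1 -b-> s1

s1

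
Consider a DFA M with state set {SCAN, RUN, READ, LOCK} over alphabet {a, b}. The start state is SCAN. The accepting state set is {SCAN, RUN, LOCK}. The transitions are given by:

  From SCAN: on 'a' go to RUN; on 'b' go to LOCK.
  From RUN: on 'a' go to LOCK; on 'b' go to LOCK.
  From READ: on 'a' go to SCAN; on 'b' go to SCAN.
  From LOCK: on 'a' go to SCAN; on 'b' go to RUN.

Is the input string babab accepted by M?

start at SCAN
read 'b': SCAN → LOCK
read 'a': LOCK → SCAN
read 'b': SCAN → LOCK
read 'a': LOCK → SCAN
read 'b': SCAN → LOCK
End state LOCK is accepting.

Yes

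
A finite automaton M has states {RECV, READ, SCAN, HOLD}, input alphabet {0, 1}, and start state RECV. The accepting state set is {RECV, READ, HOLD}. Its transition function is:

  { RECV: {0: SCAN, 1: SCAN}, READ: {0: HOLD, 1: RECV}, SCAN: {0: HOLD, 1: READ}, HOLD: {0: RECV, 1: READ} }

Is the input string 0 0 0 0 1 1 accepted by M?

start at RECV
read '0': RECV → SCAN
read '0': SCAN → HOLD
read '0': HOLD → RECV
read '0': RECV → SCAN
read '1': SCAN → READ
read '1': READ → RECV
End state RECV is accepting.

Yes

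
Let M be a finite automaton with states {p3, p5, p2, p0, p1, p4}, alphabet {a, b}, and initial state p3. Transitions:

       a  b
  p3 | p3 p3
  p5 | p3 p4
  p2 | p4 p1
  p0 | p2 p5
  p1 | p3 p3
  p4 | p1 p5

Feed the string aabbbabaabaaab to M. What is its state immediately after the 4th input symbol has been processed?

p3

Trace: p3 -a-> p3 -a-> p3 -b-> p3 -b-> p3
After 4 symbols: p3.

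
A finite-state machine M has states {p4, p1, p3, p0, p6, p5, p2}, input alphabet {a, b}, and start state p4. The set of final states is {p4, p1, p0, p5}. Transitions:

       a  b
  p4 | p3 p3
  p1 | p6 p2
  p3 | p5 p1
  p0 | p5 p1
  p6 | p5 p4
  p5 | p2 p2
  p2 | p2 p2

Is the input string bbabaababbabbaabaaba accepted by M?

No

p4 → p3 → p1 → p6 → p4 → p3 → p5 → p2 → p2 → p2 → p2 → p2 → p2 → p2 → p2 → p2 → p2 → p2 → p2 → p2 → p2
End state p2 is not accepting.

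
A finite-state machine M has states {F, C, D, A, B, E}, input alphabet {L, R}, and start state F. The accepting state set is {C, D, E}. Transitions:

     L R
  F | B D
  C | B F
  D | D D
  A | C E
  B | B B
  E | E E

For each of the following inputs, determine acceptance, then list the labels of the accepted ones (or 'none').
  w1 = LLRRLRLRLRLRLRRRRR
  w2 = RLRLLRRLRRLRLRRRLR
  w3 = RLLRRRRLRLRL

w2, w3

w1: F → B → B → B → B → B → B → B → B → B → B → B → B → B → B → B → B → B → B  → end B, rejected
w2: F → D → D → D → D → D → D → D → D → D → D → D → D → D → D → D → D → D → D  → end D, accepted
w3: F → D → D → D → D → D → D → D → D → D → D → D → D  → end D, accepted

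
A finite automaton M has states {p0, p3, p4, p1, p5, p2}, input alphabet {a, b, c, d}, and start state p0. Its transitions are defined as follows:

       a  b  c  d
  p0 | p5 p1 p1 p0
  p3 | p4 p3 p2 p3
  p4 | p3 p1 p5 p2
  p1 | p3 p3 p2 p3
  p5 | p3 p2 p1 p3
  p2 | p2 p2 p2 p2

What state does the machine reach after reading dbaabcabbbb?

p2

start at p0
read 'd': p0 → p0
read 'b': p0 → p1
read 'a': p1 → p3
read 'a': p3 → p4
read 'b': p4 → p1
read 'c': p1 → p2
read 'a': p2 → p2
read 'b': p2 → p2
read 'b': p2 → p2
read 'b': p2 → p2
read 'b': p2 → p2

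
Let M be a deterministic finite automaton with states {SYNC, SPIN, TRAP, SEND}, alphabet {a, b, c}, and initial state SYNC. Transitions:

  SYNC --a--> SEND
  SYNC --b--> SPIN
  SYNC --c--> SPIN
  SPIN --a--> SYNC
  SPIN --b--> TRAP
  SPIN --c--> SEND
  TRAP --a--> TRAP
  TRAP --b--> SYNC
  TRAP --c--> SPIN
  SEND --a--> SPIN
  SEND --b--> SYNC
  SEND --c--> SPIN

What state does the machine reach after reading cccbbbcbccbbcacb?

SYNC

Trace: SYNC -c-> SPIN -c-> SEND -c-> SPIN -b-> TRAP -b-> SYNC -b-> SPIN -c-> SEND -b-> SYNC -c-> SPIN -c-> SEND -b-> SYNC -b-> SPIN -c-> SEND -a-> SPIN -c-> SEND -b-> SYNC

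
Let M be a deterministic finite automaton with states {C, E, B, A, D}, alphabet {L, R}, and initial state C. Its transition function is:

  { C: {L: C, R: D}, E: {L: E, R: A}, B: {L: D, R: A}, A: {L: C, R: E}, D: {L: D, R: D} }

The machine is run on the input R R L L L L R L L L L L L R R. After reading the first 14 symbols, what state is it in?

D

Trace: C -R-> D -R-> D -L-> D -L-> D -L-> D -L-> D -R-> D -L-> D -L-> D -L-> D -L-> D -L-> D -L-> D -R-> D
After 14 symbols: D.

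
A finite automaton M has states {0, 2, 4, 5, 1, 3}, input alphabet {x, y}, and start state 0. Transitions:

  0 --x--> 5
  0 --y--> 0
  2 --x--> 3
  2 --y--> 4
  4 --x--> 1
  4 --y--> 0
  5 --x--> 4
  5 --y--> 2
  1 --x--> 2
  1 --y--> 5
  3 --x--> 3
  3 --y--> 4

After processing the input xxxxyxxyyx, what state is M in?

5

Trace: 0 -x-> 5 -x-> 4 -x-> 1 -x-> 2 -y-> 4 -x-> 1 -x-> 2 -y-> 4 -y-> 0 -x-> 5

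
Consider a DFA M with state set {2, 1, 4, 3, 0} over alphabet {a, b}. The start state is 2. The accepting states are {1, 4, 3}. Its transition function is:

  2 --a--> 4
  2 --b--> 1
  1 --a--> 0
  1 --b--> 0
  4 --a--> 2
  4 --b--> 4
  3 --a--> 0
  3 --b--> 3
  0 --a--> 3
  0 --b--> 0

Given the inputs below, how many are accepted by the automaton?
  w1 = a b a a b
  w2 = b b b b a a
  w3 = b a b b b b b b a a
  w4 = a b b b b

2

w1:
  start at 2
  read 'a': 2 → 4
  read 'b': 4 → 4
  read 'a': 4 → 2
  read 'a': 2 → 4
  read 'b': 4 → 4
  end 4, accepted
w2:
  start at 2
  read 'b': 2 → 1
  read 'b': 1 → 0
  read 'b': 0 → 0
  read 'b': 0 → 0
  read 'a': 0 → 3
  read 'a': 3 → 0
  end 0, rejected
w3:
  start at 2
  read 'b': 2 → 1
  read 'a': 1 → 0
  read 'b': 0 → 0
  read 'b': 0 → 0
  read 'b': 0 → 0
  read 'b': 0 → 0
  read 'b': 0 → 0
  read 'b': 0 → 0
  read 'a': 0 → 3
  read 'a': 3 → 0
  end 0, rejected
w4:
  start at 2
  read 'a': 2 → 4
  read 'b': 4 → 4
  read 'b': 4 → 4
  read 'b': 4 → 4
  read 'b': 4 → 4
  end 4, accepted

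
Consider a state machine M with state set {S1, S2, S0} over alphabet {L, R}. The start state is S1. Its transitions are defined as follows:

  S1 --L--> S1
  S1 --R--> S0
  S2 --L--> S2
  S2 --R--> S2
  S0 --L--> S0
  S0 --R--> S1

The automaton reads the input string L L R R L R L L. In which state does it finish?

Trace: S1 -L-> S1 -L-> S1 -R-> S0 -R-> S1 -L-> S1 -R-> S0 -L-> S0 -L-> S0

S0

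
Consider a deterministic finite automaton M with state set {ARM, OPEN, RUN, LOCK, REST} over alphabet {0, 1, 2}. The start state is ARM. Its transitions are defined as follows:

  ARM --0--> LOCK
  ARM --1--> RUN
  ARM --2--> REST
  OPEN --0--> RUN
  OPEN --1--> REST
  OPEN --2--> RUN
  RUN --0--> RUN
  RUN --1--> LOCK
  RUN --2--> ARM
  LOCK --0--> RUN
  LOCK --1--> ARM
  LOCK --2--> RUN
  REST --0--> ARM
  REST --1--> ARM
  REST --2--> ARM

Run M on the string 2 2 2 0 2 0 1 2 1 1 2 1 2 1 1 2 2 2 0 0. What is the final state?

LOCK

Trace: ARM -2-> REST -2-> ARM -2-> REST -0-> ARM -2-> REST -0-> ARM -1-> RUN -2-> ARM -1-> RUN -1-> LOCK -2-> RUN -1-> LOCK -2-> RUN -1-> LOCK -1-> ARM -2-> REST -2-> ARM -2-> REST -0-> ARM -0-> LOCK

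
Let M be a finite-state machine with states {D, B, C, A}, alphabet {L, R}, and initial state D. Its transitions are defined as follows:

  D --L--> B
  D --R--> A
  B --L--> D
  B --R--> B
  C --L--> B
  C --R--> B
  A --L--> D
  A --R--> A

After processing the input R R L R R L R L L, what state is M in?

Trace: D -R-> A -R-> A -L-> D -R-> A -R-> A -L-> D -R-> A -L-> D -L-> B

B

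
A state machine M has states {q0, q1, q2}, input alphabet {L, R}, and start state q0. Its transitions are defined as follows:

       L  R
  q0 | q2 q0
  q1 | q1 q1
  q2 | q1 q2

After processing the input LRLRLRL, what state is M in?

q1

start at q0
read 'L': q0 → q2
read 'R': q2 → q2
read 'L': q2 → q1
read 'R': q1 → q1
read 'L': q1 → q1
read 'R': q1 → q1
read 'L': q1 → q1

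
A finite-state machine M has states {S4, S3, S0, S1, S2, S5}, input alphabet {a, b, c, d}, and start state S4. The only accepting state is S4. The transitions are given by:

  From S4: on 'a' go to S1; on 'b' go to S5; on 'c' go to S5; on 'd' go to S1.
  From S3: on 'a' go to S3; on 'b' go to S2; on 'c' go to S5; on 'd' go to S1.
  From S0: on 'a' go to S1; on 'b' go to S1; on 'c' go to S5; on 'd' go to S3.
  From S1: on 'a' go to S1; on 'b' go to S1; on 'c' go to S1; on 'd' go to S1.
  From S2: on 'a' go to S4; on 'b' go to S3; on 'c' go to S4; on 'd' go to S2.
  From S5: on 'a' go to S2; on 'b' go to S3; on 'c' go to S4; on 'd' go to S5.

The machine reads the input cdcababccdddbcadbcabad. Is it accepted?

S4 → S5 → S5 → S4 → S1 → S1 → S1 → S1 → S1 → S1 → S1 → S1 → S1 → S1 → S1 → S1 → S1 → S1 → S1 → S1 → S1 → S1 → S1
End state S1 is not accepting.

No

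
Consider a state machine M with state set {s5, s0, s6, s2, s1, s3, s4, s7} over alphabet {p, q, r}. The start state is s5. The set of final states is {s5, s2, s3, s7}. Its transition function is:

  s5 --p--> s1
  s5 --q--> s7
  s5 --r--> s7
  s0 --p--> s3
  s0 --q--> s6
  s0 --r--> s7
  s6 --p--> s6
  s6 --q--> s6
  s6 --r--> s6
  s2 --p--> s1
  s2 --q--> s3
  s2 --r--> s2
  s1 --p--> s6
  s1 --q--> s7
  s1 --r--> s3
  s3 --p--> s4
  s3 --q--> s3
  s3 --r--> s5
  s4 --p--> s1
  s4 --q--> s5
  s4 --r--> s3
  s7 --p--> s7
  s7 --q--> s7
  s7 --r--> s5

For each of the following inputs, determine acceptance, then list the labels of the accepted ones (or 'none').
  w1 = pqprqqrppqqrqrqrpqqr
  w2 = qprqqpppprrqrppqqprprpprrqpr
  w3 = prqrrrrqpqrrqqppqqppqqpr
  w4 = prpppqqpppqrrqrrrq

w1: Trace: s5 -p-> s1 -q-> s7 -p-> s7 -r-> s5 -q-> s7 -q-> s7 -r-> s5 -p-> s1 -p-> s6 -q-> s6 -q-> s6 -r-> s6 -q-> s6 -r-> s6 -q-> s6 -r-> s6 -p-> s6 -q-> s6 -q-> s6 -r-> s6  → end s6, rejected
w2: Trace: s5 -q-> s7 -p-> s7 -r-> s5 -q-> s7 -q-> s7 -p-> s7 -p-> s7 -p-> s7 -p-> s7 -r-> s5 -r-> s7 -q-> s7 -r-> s5 -p-> s1 -p-> s6 -q-> s6 -q-> s6 -p-> s6 -r-> s6 -p-> s6 -r-> s6 -p-> s6 -p-> s6 -r-> s6 -r-> s6 -q-> s6 -p-> s6 -r-> s6  → end s6, rejected
w3: Trace: s5 -p-> s1 -r-> s3 -q-> s3 -r-> s5 -r-> s7 -r-> s5 -r-> s7 -q-> s7 -p-> s7 -q-> s7 -r-> s5 -r-> s7 -q-> s7 -q-> s7 -p-> s7 -p-> s7 -q-> s7 -q-> s7 -p-> s7 -p-> s7 -q-> s7 -q-> s7 -p-> s7 -r-> s5  → end s5, accepted
w4: Trace: s5 -p-> s1 -r-> s3 -p-> s4 -p-> s1 -p-> s6 -q-> s6 -q-> s6 -p-> s6 -p-> s6 -p-> s6 -q-> s6 -r-> s6 -r-> s6 -q-> s6 -r-> s6 -r-> s6 -r-> s6 -q-> s6  → end s6, rejected

w3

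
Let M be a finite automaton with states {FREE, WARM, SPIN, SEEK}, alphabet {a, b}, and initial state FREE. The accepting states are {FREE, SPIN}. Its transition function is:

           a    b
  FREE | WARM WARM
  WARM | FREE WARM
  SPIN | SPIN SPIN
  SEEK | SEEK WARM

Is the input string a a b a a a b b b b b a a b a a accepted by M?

No

start at FREE
read 'a': FREE → WARM
read 'a': WARM → FREE
read 'b': FREE → WARM
read 'a': WARM → FREE
read 'a': FREE → WARM
read 'a': WARM → FREE
read 'b': FREE → WARM
read 'b': WARM → WARM
read 'b': WARM → WARM
read 'b': WARM → WARM
read 'b': WARM → WARM
read 'a': WARM → FREE
read 'a': FREE → WARM
read 'b': WARM → WARM
read 'a': WARM → FREE
read 'a': FREE → WARM
End state WARM is not accepting.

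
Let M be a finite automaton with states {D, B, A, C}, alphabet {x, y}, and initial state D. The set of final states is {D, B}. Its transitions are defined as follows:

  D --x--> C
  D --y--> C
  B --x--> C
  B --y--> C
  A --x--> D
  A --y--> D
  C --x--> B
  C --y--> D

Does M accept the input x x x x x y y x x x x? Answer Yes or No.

No

start at D
read 'x': D → C
read 'x': C → B
read 'x': B → C
read 'x': C → B
read 'x': B → C
read 'y': C → D
read 'y': D → C
read 'x': C → B
read 'x': B → C
read 'x': C → B
read 'x': B → C
End state C is not accepting.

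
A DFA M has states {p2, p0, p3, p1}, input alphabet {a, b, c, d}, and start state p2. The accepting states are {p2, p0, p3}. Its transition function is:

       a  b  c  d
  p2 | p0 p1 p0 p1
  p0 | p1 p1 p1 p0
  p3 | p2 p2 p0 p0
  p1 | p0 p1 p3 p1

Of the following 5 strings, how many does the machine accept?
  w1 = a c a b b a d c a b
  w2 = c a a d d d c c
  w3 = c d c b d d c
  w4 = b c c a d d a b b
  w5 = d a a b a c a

3

w1: p2 → p0 → p1 → p0 → p1 → p1 → p0 → p0 → p1 → p0 → p1  → end p1, rejected
w2: p2 → p0 → p1 → p0 → p0 → p0 → p0 → p1 → p3  → end p3, accepted
w3: p2 → p0 → p0 → p1 → p1 → p1 → p1 → p3  → end p3, accepted
w4: p2 → p1 → p3 → p0 → p1 → p1 → p1 → p0 → p1 → p1  → end p1, rejected
w5: p2 → p1 → p0 → p1 → p1 → p0 → p1 → p0  → end p0, accepted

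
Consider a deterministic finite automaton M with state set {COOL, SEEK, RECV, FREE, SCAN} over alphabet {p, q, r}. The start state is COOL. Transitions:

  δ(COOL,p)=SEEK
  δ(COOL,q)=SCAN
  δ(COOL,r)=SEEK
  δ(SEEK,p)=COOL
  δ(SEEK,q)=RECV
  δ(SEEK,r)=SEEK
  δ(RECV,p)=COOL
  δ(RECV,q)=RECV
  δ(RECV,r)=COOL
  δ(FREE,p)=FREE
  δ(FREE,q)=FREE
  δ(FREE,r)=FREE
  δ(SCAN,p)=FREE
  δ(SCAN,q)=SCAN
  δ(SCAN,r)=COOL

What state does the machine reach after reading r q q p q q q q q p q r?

FREE

Trace: COOL -r-> SEEK -q-> RECV -q-> RECV -p-> COOL -q-> SCAN -q-> SCAN -q-> SCAN -q-> SCAN -q-> SCAN -p-> FREE -q-> FREE -r-> FREE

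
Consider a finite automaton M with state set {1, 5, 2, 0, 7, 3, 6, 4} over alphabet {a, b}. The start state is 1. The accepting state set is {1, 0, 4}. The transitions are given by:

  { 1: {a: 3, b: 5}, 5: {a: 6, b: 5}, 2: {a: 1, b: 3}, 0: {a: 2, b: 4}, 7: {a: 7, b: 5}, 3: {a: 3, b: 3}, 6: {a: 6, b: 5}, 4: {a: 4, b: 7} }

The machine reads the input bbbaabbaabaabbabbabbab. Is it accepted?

No

start at 1
read 'b': 1 → 5
read 'b': 5 → 5
read 'b': 5 → 5
read 'a': 5 → 6
read 'a': 6 → 6
read 'b': 6 → 5
read 'b': 5 → 5
read 'a': 5 → 6
read 'a': 6 → 6
read 'b': 6 → 5
read 'a': 5 → 6
read 'a': 6 → 6
read 'b': 6 → 5
read 'b': 5 → 5
read 'a': 5 → 6
read 'b': 6 → 5
read 'b': 5 → 5
read 'a': 5 → 6
read 'b': 6 → 5
read 'b': 5 → 5
read 'a': 5 → 6
read 'b': 6 → 5
End state 5 is not accepting.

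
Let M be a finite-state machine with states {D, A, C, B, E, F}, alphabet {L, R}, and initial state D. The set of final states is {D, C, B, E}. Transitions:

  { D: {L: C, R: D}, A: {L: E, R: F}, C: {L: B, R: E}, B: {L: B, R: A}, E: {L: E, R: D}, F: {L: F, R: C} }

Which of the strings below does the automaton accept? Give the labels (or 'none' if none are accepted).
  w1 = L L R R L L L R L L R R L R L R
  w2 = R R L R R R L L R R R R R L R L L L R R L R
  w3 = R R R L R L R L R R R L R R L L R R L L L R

w2, w3

w1: D → C → B → A → F → F → F → F → C → B → B → A → F → F → C → B → A  → end A, rejected
w2: D → D → D → C → E → D → D → C → B → A → F → C → E → D → C → E → E → E → E → D → D → C → E  → end E, accepted
w3: D → D → D → D → C → E → E → D → C → E → D → D → C → E → D → C → B → A → F → F → F → F → C  → end C, accepted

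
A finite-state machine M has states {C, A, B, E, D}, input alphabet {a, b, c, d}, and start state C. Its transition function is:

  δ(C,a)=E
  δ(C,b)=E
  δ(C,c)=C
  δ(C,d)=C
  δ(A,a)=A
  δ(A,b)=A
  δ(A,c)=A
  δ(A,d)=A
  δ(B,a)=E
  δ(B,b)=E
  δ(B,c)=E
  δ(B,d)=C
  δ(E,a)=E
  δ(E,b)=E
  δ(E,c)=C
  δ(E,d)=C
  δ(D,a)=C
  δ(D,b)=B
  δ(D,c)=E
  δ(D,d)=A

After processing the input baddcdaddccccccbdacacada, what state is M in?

Trace: C -b-> E -a-> E -d-> C -d-> C -c-> C -d-> C -a-> E -d-> C -d-> C -c-> C -c-> C -c-> C -c-> C -c-> C -c-> C -b-> E -d-> C -a-> E -c-> C -a-> E -c-> C -a-> E -d-> C -a-> E

E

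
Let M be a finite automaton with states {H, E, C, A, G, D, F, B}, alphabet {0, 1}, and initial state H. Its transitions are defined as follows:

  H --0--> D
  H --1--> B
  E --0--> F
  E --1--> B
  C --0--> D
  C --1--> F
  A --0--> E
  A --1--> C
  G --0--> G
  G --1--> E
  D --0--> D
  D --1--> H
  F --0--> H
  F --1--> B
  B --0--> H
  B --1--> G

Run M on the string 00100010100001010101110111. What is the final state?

Trace: H -0-> D -0-> D -1-> H -0-> D -0-> D -0-> D -1-> H -0-> D -1-> H -0-> D -0-> D -0-> D -0-> D -1-> H -0-> D -1-> H -0-> D -1-> H -0-> D -1-> H -1-> B -1-> G -0-> G -1-> E -1-> B -1-> G

G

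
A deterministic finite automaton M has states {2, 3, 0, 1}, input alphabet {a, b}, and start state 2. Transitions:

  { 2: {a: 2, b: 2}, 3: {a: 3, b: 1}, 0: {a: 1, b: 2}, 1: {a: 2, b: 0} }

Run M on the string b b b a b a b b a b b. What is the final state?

2

2 → 2 → 2 → 2 → 2 → 2 → 2 → 2 → 2 → 2 → 2 → 2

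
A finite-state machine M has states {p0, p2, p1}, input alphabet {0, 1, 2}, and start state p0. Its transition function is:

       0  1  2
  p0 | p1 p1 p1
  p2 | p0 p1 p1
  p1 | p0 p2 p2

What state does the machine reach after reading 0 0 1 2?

p2

Trace: p0 -0-> p1 -0-> p0 -1-> p1 -2-> p2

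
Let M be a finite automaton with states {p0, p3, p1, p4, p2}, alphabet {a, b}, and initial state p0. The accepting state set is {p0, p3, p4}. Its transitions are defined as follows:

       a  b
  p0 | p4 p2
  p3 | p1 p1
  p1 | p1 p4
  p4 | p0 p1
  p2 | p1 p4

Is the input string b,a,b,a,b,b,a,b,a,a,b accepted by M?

Yes

start at p0
read 'b': p0 → p2
read 'a': p2 → p1
read 'b': p1 → p4
read 'a': p4 → p0
read 'b': p0 → p2
read 'b': p2 → p4
read 'a': p4 → p0
read 'b': p0 → p2
read 'a': p2 → p1
read 'a': p1 → p1
read 'b': p1 → p4
End state p4 is accepting.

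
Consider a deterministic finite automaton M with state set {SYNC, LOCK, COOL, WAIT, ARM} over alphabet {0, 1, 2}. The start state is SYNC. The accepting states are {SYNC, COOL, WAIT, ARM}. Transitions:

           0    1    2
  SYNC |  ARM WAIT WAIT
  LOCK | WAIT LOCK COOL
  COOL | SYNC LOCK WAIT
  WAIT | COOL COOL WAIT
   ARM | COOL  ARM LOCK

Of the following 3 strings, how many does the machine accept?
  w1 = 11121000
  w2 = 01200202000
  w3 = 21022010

w1: SYNC → WAIT → COOL → LOCK → COOL → LOCK → WAIT → COOL → SYNC  → end SYNC, accepted
w2: SYNC → ARM → ARM → LOCK → WAIT → COOL → WAIT → COOL → WAIT → COOL → SYNC → ARM  → end ARM, accepted
w3: SYNC → WAIT → COOL → SYNC → WAIT → WAIT → COOL → LOCK → WAIT  → end WAIT, accepted

3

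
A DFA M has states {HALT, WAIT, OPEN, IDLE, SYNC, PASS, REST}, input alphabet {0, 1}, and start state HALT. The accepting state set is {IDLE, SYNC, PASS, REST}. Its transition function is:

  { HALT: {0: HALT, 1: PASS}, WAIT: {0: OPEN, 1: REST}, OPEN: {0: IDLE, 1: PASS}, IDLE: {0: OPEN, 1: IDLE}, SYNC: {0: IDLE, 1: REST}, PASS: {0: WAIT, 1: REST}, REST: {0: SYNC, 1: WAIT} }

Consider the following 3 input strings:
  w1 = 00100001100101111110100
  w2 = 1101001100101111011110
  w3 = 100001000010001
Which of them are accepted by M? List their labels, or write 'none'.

w1: Trace: HALT -0-> HALT -0-> HALT -1-> PASS -0-> WAIT -0-> OPEN -0-> IDLE -0-> OPEN -1-> PASS -1-> REST -0-> SYNC -0-> IDLE -1-> IDLE -0-> OPEN -1-> PASS -1-> REST -1-> WAIT -1-> REST -1-> WAIT -1-> REST -0-> SYNC -1-> REST -0-> SYNC -0-> IDLE  → end IDLE, accepted
w2: Trace: HALT -1-> PASS -1-> REST -0-> SYNC -1-> REST -0-> SYNC -0-> IDLE -1-> IDLE -1-> IDLE -0-> OPEN -0-> IDLE -1-> IDLE -0-> OPEN -1-> PASS -1-> REST -1-> WAIT -1-> REST -0-> SYNC -1-> REST -1-> WAIT -1-> REST -1-> WAIT -0-> OPEN  → end OPEN, rejected
w3: Trace: HALT -1-> PASS -0-> WAIT -0-> OPEN -0-> IDLE -0-> OPEN -1-> PASS -0-> WAIT -0-> OPEN -0-> IDLE -0-> OPEN -1-> PASS -0-> WAIT -0-> OPEN -0-> IDLE -1-> IDLE  → end IDLE, accepted

w1, w3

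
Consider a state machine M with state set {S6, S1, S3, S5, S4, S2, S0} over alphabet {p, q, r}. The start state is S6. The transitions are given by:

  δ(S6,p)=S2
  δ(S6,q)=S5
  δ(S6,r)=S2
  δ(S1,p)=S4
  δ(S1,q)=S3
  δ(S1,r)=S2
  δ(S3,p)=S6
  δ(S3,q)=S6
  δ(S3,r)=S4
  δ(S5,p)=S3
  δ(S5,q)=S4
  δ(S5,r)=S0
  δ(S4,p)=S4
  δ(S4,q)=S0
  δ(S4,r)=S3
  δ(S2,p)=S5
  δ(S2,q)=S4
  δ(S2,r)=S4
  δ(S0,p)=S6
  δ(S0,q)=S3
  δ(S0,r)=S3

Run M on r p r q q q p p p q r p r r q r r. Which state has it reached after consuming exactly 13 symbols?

S2

Trace: S6 -r-> S2 -p-> S5 -r-> S0 -q-> S3 -q-> S6 -q-> S5 -p-> S3 -p-> S6 -p-> S2 -q-> S4 -r-> S3 -p-> S6 -r-> S2
After 13 symbols: S2.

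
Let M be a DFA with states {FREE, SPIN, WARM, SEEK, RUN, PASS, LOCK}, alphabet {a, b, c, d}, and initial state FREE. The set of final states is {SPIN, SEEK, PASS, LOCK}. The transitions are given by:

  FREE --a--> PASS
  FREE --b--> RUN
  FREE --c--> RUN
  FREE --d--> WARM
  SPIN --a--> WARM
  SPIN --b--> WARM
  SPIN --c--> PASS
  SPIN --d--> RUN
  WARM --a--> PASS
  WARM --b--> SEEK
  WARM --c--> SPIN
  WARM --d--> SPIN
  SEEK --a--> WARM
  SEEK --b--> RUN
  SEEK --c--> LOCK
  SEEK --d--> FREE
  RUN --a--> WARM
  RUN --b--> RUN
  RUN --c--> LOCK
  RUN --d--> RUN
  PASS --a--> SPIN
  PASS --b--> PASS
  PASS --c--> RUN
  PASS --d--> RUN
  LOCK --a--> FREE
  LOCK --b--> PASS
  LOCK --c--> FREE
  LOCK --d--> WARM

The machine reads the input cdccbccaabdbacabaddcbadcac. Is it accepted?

No

Trace: FREE -c-> RUN -d-> RUN -c-> LOCK -c-> FREE -b-> RUN -c-> LOCK -c-> FREE -a-> PASS -a-> SPIN -b-> WARM -d-> SPIN -b-> WARM -a-> PASS -c-> RUN -a-> WARM -b-> SEEK -a-> WARM -d-> SPIN -d-> RUN -c-> LOCK -b-> PASS -a-> SPIN -d-> RUN -c-> LOCK -a-> FREE -c-> RUN
End state RUN is not accepting.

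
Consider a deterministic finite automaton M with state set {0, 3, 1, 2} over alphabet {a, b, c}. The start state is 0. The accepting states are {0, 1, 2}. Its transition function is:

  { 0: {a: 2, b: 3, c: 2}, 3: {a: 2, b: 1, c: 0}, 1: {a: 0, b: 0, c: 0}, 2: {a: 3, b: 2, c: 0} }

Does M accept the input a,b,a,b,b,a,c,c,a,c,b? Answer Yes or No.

start at 0
read 'a': 0 → 2
read 'b': 2 → 2
read 'a': 2 → 3
read 'b': 3 → 1
read 'b': 1 → 0
read 'a': 0 → 2
read 'c': 2 → 0
read 'c': 0 → 2
read 'a': 2 → 3
read 'c': 3 → 0
read 'b': 0 → 3
End state 3 is not accepting.

No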